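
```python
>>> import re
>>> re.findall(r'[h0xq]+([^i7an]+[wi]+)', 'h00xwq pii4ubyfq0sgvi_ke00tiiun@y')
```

Pattern: one or more of one of [h0xq]; then one or more of any character except [i7an], then one or more of one of [wi] (captured).
Matches: at [0:10] match 'h00xwq pii', group 1 = 'wq pii'; at [15:21] match 'q0sgvi', group 1 = 'sgvi'; at [24:29] match '00tii', group 1 = 'tii'.
`findall` collects group 1 from each match (3 total).

['wq pii', 'sgvi', 'tii']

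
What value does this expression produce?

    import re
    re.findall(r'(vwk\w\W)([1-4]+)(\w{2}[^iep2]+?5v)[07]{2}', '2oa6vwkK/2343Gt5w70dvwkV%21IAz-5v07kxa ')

[('vwkV%', '21', 'IAz-5v')]

The pattern matches the literal 'vwk', then a word character, then a non-word character (captured); then one or more of a character in [1-4] (captured); then exactly 2 of a word character, then one or more of any character except [iep2] (lazy), then the literal '5v' (captured); then exactly 2 of one of [07].
Walking the string: at [20:35] match 'vwkV%21IAz-5v07', groups = ('vwkV%', '21', 'IAz-5v').
3 groups means the one result is a tuple of 3 captured strings — 1 here.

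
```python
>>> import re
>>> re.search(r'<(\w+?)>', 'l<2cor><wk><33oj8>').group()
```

'<2cor>'

Unlike `match`, `search` isn't anchored — it looks for the pattern anywhere in the string.
The match spans [1:7] → '<2cor>'.
Captured: group 1 = '2cor'.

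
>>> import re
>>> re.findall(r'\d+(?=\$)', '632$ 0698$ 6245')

Lookahead/lookbehind check context without consuming it, so the matched span excludes the asserted characters.
Walking the string: at [0:3] → '632'; at [5:9] → '0698'.
With no groups in the pattern, `findall` gives back each whole match — 2 here.

['632', '0698']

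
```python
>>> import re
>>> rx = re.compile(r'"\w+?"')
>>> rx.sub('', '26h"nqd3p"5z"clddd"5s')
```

'26h5z5s'

Matches: at [3:10] → '"nqd3p"'; at [12:19] → '"clddd"'.
`sub` substitutes '' at each match site.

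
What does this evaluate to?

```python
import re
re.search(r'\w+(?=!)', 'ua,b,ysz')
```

None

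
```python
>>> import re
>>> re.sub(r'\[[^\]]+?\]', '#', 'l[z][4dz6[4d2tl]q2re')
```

'l##q2re'

Matches: at [1:4] → '[z]'; at [4:16] → '[4dz6[4d2tl]'.
`sub` substitutes '#' at each match site.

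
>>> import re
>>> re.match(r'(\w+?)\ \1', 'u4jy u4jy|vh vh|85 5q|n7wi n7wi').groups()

('u4jy',)

`\1` has to match the exact text group 1 already captured.
`match` is anchored at position 0; if the pattern doesn't fit there, it returns None.
The match spans [0:9] → 'u4jy u4jy'.
Captured: group 1 = 'u4jy'.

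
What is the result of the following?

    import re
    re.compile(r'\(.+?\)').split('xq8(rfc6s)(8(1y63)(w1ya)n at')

['xq8', '', '', 'n at']

Because the quantifier is non-greedy, it stops expanding at the earliest point where the rest of the pattern can succeed.
The string is cut at each match, leaving 4 pieces.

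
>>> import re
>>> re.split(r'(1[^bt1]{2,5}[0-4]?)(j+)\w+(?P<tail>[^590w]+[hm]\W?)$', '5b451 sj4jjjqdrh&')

['5b45', '1 sj4j', 'jj', 'rh&', '']

Pattern: the literal '1', then 2 to 5 of any character except [bt1], then optionally a character in [0-4] (captured); then one or more of a literal 'j' (captured); then one or more of a word character; then one or more of any character except [590w], then one of [hm], then optionally a non-word character (captured as 'tail'); then anchored at the end.
The group in the pattern means `split` returns the separators' captures alongside the pieces.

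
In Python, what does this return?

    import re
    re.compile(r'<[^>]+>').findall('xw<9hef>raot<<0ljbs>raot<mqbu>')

['<9hef>', '<<0ljbs>', '<mqbu>']

Scanning left to right: at [2:8] → '<9hef>'; at [12:20] → '<<0ljbs>'; at [24:30] → '<mqbu>'.
With no groups in the pattern, `findall` gives back each whole match — 3 here.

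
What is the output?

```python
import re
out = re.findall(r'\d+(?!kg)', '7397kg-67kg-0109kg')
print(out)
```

['739', '6', '010']

A negative assertion filters positions out without eating any characters.
Scanning left to right: at [0:3] → '739'; at [7:8] → '6'; at [12:15] → '010'.
With no groups in the pattern, `findall` gives back each whole match — 3 here.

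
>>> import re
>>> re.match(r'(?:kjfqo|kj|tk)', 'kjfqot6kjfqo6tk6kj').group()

`re.match` only tries the pattern at the start of the string.
The match spans [0:5] → 'kjfqo'.

'kjfqo'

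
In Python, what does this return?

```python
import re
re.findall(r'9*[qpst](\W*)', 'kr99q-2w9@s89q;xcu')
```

['-', '', ';']

Because there's exactly one group, `findall` drops the full match and keeps group 1 from each hit.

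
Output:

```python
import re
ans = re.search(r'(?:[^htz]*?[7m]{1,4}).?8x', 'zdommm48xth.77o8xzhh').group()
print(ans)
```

The match spans [1:9] → 'dommm48x'.

dommm48x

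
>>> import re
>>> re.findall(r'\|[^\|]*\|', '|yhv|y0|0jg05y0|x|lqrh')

['|yhv|', '|0jg05y0|']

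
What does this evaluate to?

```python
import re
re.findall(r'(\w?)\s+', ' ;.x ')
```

['', 'x']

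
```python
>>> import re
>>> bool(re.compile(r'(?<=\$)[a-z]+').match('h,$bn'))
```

The `(?=…)`/`(?<=…)` assertion just peeks at neighbouring text; it doesn't advance the match position.
With `match`, the pattern is implicitly anchored at the beginning.
Here position 0 doesn't satisfy it, so the call returns None, and `bool(None)` is False.

False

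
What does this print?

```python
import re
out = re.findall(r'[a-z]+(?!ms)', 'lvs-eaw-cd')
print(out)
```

['lvs', 'eaw', 'cd']

The negative lookahead/lookbehind blocks any match where the forbidden context is present.
`findall` yields the raw match text (3 of them) because the pattern has no groups.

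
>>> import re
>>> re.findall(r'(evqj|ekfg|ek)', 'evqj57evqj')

['evqj', 'evqj']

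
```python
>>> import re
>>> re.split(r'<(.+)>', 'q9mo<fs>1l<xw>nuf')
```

['q9mo', 'fs>1l<xw', 'nuf']

With a capturing group present, the delimiter's captured portion is kept in the result list.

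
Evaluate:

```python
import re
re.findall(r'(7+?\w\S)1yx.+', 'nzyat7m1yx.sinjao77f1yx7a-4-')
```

['77f']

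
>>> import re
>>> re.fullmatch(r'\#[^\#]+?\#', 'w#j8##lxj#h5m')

None

`re.fullmatch` requires the pattern to consume the entire string.
Here the pattern can't cover the whole string, so the call returns None.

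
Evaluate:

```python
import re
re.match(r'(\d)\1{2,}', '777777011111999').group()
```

'777777'

A backreference is literal: `\1` must see the identical characters the first group matched.
With `match`, the pattern is implicitly anchored at the beginning.
The match spans [0:6] → '777777'.
Captured: group 1 = '7'.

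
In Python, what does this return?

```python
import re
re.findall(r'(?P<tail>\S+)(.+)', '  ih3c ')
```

This matches one or more of a non-whitespace character (captured as 'tail'); then one or more of any character (captured).
Scanning left to right: at [2:7] match 'ih3c ', groups = ('ih3c', ' ').
Multiple groups make `findall` return tuples — one 2-tuple for the one match.

[('ih3c', ' ')]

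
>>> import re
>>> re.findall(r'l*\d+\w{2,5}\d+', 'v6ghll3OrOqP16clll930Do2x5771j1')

['6ghll3', '16clll930', '2x5771']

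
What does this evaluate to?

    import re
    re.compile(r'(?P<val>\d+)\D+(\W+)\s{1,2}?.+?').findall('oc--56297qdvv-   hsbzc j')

The pattern matches one or more of a digit (captured as 'val'); then one or more of a non-digit; then one or more of a non-word character (captured); then 1 to 2 of whitespace (lazy), then one or more of any character (lazy).
Matches: at [4:18] match '56297qdvv-   h', groups = ('56297', ' ').
`findall` packs the 2 group values into a tuple for every match.

[('56297', ' ')]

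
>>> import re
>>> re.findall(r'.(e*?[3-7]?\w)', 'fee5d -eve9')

This matches any character; then zero or more of a literal 'e' (lazy), then optionally a character in [3-7], then a word character (captured).
Because the quantifier is non-greedy, it stops expanding at the earliest point where the rest of the pattern can succeed.
Matches: at [0:2] match 'fe', group 1 = 'e'; at [2:5] match 'e5d', group 1 = '5d'; at [6:8] match '-e', group 1 = 'e'; at [8:10] match 've', group 1 = 'e'.
Because there's exactly one group, `findall` drops the full match and keeps group 1 from each hit.

['e', '5d', 'e', 'e']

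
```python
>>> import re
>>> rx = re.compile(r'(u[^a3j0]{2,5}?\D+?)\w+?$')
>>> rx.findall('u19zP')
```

The pattern matches the literal 'u', then 2 to 5 of any character except [a3j0] (lazy), then one or more of a non-digit (lazy) (captured); then one or more of a word character (lazy); then anchored at the end.
Because there's exactly one group, `findall` drops the full match and keeps group 1 from the one hit.

['u19z']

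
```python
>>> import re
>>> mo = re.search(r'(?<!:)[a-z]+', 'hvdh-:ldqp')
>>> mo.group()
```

A negative assertion filters positions out without eating any characters.
The match spans [0:4] → 'hvdh'.

'hvdh'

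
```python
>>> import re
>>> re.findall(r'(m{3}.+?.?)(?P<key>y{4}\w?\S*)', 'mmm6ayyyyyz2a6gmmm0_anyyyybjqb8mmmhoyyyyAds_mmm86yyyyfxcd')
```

[('mmm6a', 'yyyyyz2a6gmmm0_anyyyybjqb8mmmhoyyyyAds_mmm86yyyyfxcd')]

Pattern: exactly 3 of a literal 'm', then one or more of any character (lazy), then optionally any character (captured); then exactly 4 of the literal 'y', then optionally a word character, then zero or more of a non-whitespace character (captured as 'key').
A non-greedy quantifier consumes as few characters as it can — just enough that the remainder of the pattern still matches from where it stops; whatever follows it matches normally.
Scanning left to right: at [0:57] match 'mmm6ayyyyyz2a6gmmm0_anyyyybjqb8mmmhoyyyyAds_mmm86yyyyfxcd', groups = ('mmm6a', 'yyyyyz2a6gmmm0_anyyyybjqb8mmmhoyyyyAds_mmm86yyyyfxcd').
`findall` packs the 2 group values into a tuple for every match.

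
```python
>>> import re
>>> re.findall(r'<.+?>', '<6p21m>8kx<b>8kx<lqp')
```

['<6p21m>', '<b>']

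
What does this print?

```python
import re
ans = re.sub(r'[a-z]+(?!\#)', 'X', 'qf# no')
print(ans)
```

The negative lookaround is zero-width — it rules out positions where the adjacent text would match, without consuming anything.
Matches: at [0:1] → 'q'; at [4:6] → 'no'.
Each match is replaced by 'X'.

Xf# X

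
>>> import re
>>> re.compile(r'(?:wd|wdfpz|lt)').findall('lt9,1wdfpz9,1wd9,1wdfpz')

['lt', 'wd', 'wd', 'wd']

Alternation isn't longest-match — the leftmost alternative that fits at this position is chosen.
Matches: at [0:2] → 'lt'; at [5:7] → 'wd'; at [13:15] → 'wd'; at [18:20] → 'wd'.
`findall` yields the raw match text (4 of them) because the pattern has no groups.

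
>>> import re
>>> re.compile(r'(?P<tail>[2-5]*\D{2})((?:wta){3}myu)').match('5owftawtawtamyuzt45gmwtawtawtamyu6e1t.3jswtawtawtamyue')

Pattern: zero or more of a character in [2-5], then exactly 2 of a non-digit (captured as 'tail'); then the literal 'wta' repeated 3 times, then the literal 'myu' (captured).
`re.match` only tries the pattern at the start of the string.
Here the string doesn't start with a match, so the call returns None.

None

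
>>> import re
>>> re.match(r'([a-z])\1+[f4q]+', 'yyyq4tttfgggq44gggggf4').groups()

The match spans [0:5] → 'yyyq4'.
Captured: group 1 = 'y'.

('y',)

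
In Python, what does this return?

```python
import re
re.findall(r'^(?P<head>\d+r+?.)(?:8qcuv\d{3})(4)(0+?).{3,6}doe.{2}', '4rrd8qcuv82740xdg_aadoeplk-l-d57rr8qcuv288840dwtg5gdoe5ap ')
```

[('4rrd', '4', '0')]

The pattern matches anchored at the start of the string; then one or more of a digit, then one or more of the literal 'r' (lazy), then any character (captured as 'head'); then the literal '8qc', then the literal 'uv', then exactly 3 of a digit (non-capturing group); then a literal '4' (captured); then one or more of a literal '0' (lazy) (captured); then 3 to 6 of any character, then the literal 'doe', then exactly 2 of any character.
3 groups means the one result is a tuple of 3 captured strings — 1 here.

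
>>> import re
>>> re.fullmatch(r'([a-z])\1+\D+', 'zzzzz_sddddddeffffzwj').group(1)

'z'

The backreference `\1` re-matches whatever the first group consumed, character for character.
`fullmatch` succeeds only if the pattern covers the string from start to end.
The match spans [0:21] → 'zzzzz_sddddddeffffzwj'.
Captured: group 1 = 'z'.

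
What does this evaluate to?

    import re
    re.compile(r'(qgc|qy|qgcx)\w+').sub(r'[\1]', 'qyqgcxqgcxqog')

'[qy]'

Matches: at [0:13] → 'qyqgcxqgcxqog'.
The replacement refers to a captured group, so each match is rewritten using its own captured text.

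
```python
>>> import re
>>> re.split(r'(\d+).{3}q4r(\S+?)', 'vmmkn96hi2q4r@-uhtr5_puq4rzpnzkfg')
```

['vmmkn', '96', '@', '-uhtr', '5', 'z', 'pnzkfg']

This matches one or more of a digit (captured); then exactly 3 of any character, then the literal 'q4r'; then one or more of a non-whitespace character (lazy) (captured).
Matches to split on: at [5:14] → '96hi2q4r@'; at [19:27] → '5_puq4rz'.
With a capturing group present, the delimiter's captured portion is kept in the result list.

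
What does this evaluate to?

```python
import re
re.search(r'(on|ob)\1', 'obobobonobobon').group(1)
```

'ob'

`\1` is not a pattern — it's the concrete string captured by group 1, re-applied verbatim.
`search` walks the string left to right and returns the first match it finds.
The match spans [0:4] → 'obob'.
Captured: group 1 = 'ob'.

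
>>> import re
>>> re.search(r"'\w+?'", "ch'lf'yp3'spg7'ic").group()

"'lf'"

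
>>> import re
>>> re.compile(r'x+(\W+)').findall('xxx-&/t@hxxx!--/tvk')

['-&/', '!--/']

Pattern: one or more of a literal 'x'; then one or more of a non-word character (captured).
Matches: at [0:6] match 'xxx-&/', group 1 = '-&/'; at [9:16] match 'xxx!--/', group 1 = '!--/'.
`findall` collects group 1 from each match (2 total).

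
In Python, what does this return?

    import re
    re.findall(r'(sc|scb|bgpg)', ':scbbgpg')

Branches in `(...|...)` are attempted left-to-right; the first branch that allows the whole pattern to succeed is taken.
Because there's exactly one group, `findall` drops the full match and keeps group 1 from each hit.

['sc', 'bgpg']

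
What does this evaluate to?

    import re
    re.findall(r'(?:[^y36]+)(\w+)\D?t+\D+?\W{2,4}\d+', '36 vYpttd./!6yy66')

Pattern: one or more of any character except [y36] (non-capturing group); then one or more of a word character (captured); then optionally a non-digit, then one or more of the literal 't', then one or more of a non-digit (lazy); then 2 to 4 of a non-word character, then one or more of a digit.
One capturing group, so `findall` returns just the captured substring from the one match — 1 in all.

['t']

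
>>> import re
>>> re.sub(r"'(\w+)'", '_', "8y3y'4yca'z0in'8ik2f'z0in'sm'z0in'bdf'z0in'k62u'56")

'8y3y_z0in_z0in_z0in_z0in_56'

`sub` substitutes '_' at each match site.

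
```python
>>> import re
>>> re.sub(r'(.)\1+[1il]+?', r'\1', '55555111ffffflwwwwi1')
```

After group 1 captures some text, `\1` only succeeds where that same text appears again.
Matches: at [0:6] → '555551'; at [8:14] → 'fffffl'; at [14:19] → 'wwwwi'.
Each match is replaced using the text its own group 1 captured.

'511fw1'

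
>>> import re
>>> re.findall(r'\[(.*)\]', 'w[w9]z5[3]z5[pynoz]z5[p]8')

['w9]z5[3]z5[pynoz]z5[p']

With a single group, `findall` returns only what that group captured — 1 item.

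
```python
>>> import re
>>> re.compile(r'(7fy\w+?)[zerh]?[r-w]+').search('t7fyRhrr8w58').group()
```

'7fyRhrr'

Because the quantifier is non-greedy, it stops expanding at the earliest point where the rest of the pattern can succeed.
The match spans [1:8] → '7fyRhrr'.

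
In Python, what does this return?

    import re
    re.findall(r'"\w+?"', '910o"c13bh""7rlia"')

['"c13bh"', '"7rlia"']

Matches: at [4:11] → '"c13bh"'; at [11:18] → '"7rlia"'.
No capturing groups, so `findall` returns the 2 full match strings.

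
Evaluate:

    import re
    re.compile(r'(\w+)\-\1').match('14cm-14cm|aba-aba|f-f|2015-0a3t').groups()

('14cm',)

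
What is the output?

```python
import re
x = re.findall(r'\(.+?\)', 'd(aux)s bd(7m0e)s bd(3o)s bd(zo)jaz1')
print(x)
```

['(aux)', '(7m0e)', '(3o)', '(zo)']

Walking the string: at [1:6] → '(aux)'; at [10:16] → '(7m0e)'; at [20:24] → '(3o)'; at [28:32] → '(zo)'.
No capturing groups, so `findall` returns the 4 full match strings.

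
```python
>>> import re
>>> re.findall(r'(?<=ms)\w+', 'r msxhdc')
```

The `(?=…)`/`(?<=…)` assertion just peeks at neighbouring text; it doesn't advance the match position.
Scanning left to right: at [4:8] → 'xhdc'.
`findall` yields the raw match text (1 of them) because the pattern has no groups.

['xhdc']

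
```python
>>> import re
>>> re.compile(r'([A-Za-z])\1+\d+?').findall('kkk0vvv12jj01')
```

['k', 'v', 'j']

The backreference `\1` re-matches whatever the first group consumed, character for character.
One capturing group, so `findall` returns just the captured substring from each match — 3 in all.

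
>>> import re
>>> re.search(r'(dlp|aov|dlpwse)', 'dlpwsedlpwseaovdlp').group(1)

'dlp'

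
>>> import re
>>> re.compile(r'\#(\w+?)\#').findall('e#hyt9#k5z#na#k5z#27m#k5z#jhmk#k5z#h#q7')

Scanning left to right: at [1:7] match '#hyt9#', group 1 = 'hyt9'; at [10:14] match '#na#', group 1 = 'na'; at [17:22] match '#27m#', group 1 = '27m'; at [25:31] match '#jhmk#', group 1 = 'jhmk'; at [34:37] match '#h#', group 1 = 'h'.
`findall` collects group 1 from each match (5 total).

['hyt9', 'na', '27m', 'jhmk', 'h']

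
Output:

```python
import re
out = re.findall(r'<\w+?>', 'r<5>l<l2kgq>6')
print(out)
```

['<5>', '<l2kgq>']

No capturing groups, so `findall` returns the 2 full match strings.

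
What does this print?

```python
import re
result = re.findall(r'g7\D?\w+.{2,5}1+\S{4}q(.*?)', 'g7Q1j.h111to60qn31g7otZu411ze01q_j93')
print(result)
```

['', '']

The pattern matches the literal 'g7', then optionally a non-digit; then one or more of a word character, then 2 to 5 of any character; then one or more of the literal '1', then exactly 4 of a non-whitespace character, then a literal 'q'; then zero or more of any character (lazy) (captured).
A `+?`/`*?`/`{m,n}?` starts at its minimum and grows only as far as needed for what follows to match.
Matches: at [0:15] match 'g7Q1j.h111to60q', group 1 = ''; at [18:32] match 'g7otZu411ze01q', group 1 = ''.
`findall` collects group 1 from each match (2 total).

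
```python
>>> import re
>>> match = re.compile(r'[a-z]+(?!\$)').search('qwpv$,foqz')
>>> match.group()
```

'qwp'

A negative assertion filters positions out without eating any characters.
The match spans [0:3] → 'qwp'.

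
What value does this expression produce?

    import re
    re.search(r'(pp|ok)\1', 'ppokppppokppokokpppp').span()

A backreference is literal: `\1` must see the identical characters the first group matched.
The match spans [4:8] → 'pppp'.

(4, 8)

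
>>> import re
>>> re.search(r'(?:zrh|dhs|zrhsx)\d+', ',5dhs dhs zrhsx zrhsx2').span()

(16, 22)

Unlike `match`, `search` isn't anchored — it looks for the pattern anywhere in the string.
The match spans [16:22] → 'zrhsx2'.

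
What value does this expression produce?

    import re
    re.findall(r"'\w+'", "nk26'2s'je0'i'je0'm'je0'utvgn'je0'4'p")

Since nothing is captured, `findall` lists the 5 matched substrings directly.

["'2s'", "'i'", "'m'", "'utvgn'", "'4'"]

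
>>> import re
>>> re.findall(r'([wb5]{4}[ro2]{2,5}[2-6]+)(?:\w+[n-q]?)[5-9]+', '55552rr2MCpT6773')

['55552rr2']

Pattern: exactly 4 of one of [wb5], then 2 to 5 of one of [ro2], then one or more of a character in [2-6] (captured); then one or more of a word character, then optionally a character in [n-q] (non-capturing group); then one or more of a character in [5-9].
Scanning left to right: at [0:15] match '55552rr2MCpT677', group 1 = '55552rr2'.
One capturing group, so `findall` returns just the captured substring from the one match — 1 in all.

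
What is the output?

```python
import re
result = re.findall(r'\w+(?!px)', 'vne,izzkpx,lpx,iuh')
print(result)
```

The negative lookaround is zero-width — it rules out positions where the adjacent text would match, without consuming anything.
No capturing groups, so `findall` returns the 4 full match strings.

['vne', 'izzkpx', 'lpx', 'iuh']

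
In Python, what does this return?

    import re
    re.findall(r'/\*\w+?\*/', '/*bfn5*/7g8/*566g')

['/*bfn5*/']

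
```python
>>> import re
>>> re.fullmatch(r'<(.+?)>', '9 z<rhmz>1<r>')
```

`fullmatch` succeeds only if the pattern covers the string from start to end.
Here the pattern can't cover the whole string, so the call returns None.

None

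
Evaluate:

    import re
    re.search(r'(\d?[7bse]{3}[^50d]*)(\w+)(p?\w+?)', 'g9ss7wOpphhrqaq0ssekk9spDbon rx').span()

This matches optionally a digit, then exactly 3 of one of [7bse], then zero or more of any character except [50d] (captured); then one or more of a word character (captured); then optionally the literal 'p', then one or more of a word character (lazy) (captured).
The match spans [1:28] → '9ss7wOpphhrqaq0ssekk9spDbon'.

(1, 28)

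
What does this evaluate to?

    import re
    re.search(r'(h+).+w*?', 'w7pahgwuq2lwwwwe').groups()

This matches one or more of a literal 'h' (captured); then one or more of any character; then zero or more of a literal 'w' (lazy).
`re.search` tries every starting position until one works.
The match spans [4:16] → 'hgwuq2lwwwwe'.
Captured: group 1 = 'h'.

('h',)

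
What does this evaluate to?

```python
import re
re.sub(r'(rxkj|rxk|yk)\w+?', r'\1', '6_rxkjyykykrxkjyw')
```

'6_rxkjykkrxkjw'

The regex engine tests alternatives in the order written; an earlier branch that matches wins even if a later one would match more.
The replacement refers to a captured group, so each match is rewritten using its own captured text.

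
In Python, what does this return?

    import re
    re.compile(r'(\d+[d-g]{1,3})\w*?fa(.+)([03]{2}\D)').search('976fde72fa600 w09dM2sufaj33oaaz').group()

'976fde72fa600 w09dM2sufaj33o'

The match spans [0:28] → '976fde72fa600 w09dM2sufaj33o'.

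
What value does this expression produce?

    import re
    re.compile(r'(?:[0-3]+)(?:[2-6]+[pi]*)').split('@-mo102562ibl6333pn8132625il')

['@-mo', 'bl6', 'n8', 'l']

Each match becomes a cut point; 4 segments remain.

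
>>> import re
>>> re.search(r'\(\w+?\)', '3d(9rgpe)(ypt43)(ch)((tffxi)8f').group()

'(9rgpe)'

The match spans [2:9] → '(9rgpe)'.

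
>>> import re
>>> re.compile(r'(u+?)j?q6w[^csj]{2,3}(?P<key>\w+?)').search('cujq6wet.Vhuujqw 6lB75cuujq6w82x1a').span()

(1, 10)

Lazy quantifiers expand one character at a time until the remainder of the pattern can match.
The match spans [1:10] → 'ujq6wet.V'.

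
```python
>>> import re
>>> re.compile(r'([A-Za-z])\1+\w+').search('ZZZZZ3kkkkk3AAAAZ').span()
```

`\1` is not a pattern — it's the concrete string captured by group 1, re-applied verbatim.
`re.search` scans for the first position where the pattern succeeds.
The match spans [0:17] → 'ZZZZZ3kkkkk3AAAAZ'.
Captured: group 1 = 'Z'.

(0, 17)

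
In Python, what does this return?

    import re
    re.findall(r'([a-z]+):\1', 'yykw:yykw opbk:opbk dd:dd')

['yykw', 'opbk', 'dd']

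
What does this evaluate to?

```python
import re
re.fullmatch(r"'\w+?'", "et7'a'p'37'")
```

`re.fullmatch` is like wrapping the pattern in `^…$` (in single-line mode).
Here the string isn't matched end-to-end, so the call returns None.

None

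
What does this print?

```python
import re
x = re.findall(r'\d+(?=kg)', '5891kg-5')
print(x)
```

['5891']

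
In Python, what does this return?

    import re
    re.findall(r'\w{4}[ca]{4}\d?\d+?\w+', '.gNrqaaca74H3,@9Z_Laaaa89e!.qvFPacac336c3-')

['gNrqaaca74H3', '9Z_Laaaa89e', 'qvFPacac336c3']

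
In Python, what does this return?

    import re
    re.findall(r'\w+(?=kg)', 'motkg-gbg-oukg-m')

['mot', 'ou']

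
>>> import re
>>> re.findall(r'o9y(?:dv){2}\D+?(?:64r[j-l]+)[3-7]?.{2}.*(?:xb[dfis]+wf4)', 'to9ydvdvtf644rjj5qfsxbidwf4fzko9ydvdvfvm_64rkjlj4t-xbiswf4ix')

['o9ydvdvfvm_64rkjlj4t-xbiswf4']

The pattern matches the literal 'o9y', then the literal 'dv' repeated 2 times; then one or more of a non-digit (lazy); then the literal '64r', then one or more of a character in [j-l] (non-capturing group); then optionally a character in [3-7], then exactly 2 of any character, then zero or more of any character; then the literal 'xb', then one or more of one of [dfis], then the literal 'wf4' (non-capturing group).
`findall` yields the raw match text (1 of them) because the pattern has no groups.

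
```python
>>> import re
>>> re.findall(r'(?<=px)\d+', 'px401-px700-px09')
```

['401', '700', '09']

The positive lookaround only admits positions where the adjacent text matches; those characters stay outside the span.
No capturing groups, so `findall` returns the 3 full match strings.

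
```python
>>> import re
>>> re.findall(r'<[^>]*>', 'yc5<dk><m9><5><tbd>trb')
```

['<dk>', '<m9>', '<5>', '<tbd>']

Walking the string: at [3:7] → '<dk>'; at [7:11] → '<m9>'; at [11:14] → '<5>'; at [14:19] → '<tbd>'.
`findall` yields the raw match text (4 of them) because the pattern has no groups.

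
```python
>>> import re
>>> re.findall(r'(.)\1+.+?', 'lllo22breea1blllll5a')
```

`\1` has to match the exact text group 1 already captured.
Matches: at [0:4] match 'lllo', group 1 = 'l'; at [4:7] match '22b', group 1 = '2'; at [8:11] match 'eea', group 1 = 'e'; at [13:19] match 'lllll5', group 1 = 'l'.
Because there's exactly one group, `findall` drops the full match and keeps group 1 from each hit.

['l', '2', 'e', 'l']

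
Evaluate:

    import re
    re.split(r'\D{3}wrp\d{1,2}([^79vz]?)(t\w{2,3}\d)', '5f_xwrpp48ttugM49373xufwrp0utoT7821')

['5f_xwrpp48ttugM49373', 'u', 'toT78', '21']

Pattern: exactly 3 of a non-digit, then the literal 'wrp', then 1 to 2 of a digit; then optionally any character except [79vz] (captured); then the literal 't', then 2 to 3 of a word character, then a digit (captured).
Matches to split on: at [20:33] → 'xufwrp0utoT78'.
Because the pattern has a capturing group, `split` also inserts each captured text between the pieces.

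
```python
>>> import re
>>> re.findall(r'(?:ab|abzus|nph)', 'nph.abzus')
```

['nph', 'ab']

Branches in `(...|...)` are attempted left-to-right; the first branch that allows the whole pattern to succeed is taken.
Scanning left to right: at [0:3] → 'nph'; at [4:6] → 'ab'.
`findall` yields the raw match text (2 of them) because the pattern has no groups.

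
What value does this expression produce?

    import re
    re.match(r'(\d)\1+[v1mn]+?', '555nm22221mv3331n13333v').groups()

('5',)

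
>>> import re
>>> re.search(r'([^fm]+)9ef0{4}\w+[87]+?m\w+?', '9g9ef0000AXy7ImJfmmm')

None

The pattern matches one or more of any character except [fm] (captured); then the literal '9ef', then exactly 4 of a literal '0'; then one or more of a word character; then one or more of one of [87] (lazy), then the literal 'm', then one or more of a word character (lazy).
`search` walks the string left to right and returns the first match it finds.
Here no position works, so the call returns None.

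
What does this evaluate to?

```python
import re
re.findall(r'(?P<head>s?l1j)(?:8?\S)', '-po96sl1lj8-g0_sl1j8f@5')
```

['sl1j']

This matches optionally a literal 's', then the literal 'l1j' (captured as 'head'); then optionally a literal '8', then a non-whitespace character (non-capturing group).
Matches: at [15:21] match 'sl1j8f', group 1 = 'sl1j'.
Because there's exactly one group, `findall` drops the full match and keeps group 1 from the one hit.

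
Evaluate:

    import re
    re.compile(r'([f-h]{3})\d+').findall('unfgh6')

Pattern: exactly 3 of a character in [f-h] (captured); then one or more of a digit.
Walking the string: at [2:6] match 'fgh6', group 1 = 'fgh'.
`findall` collects group 1 from the one match (1 total).

['fgh']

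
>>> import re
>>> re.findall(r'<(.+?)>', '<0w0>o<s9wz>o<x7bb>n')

['0w0', 's9wz', 'x7bb']

Lazy quantifiers expand one character at a time until the remainder of the pattern can match.
With a single group, `findall` returns only what that group captured — 3 items.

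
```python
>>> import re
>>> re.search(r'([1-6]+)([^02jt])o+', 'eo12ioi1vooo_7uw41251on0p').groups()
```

('12', 'i')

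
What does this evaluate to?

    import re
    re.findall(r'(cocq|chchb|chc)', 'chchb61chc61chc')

['chchb', 'chc', 'chc']

`|` is ordered: at each position the engine commits to the first alternative that works.
Scanning left to right: at [0:5] match 'chchb', group 1 = 'chchb'; at [7:10] match 'chc', group 1 = 'chc'; at [12:15] match 'chc', group 1 = 'chc'.
Because there's exactly one group, `findall` drops the full match and keeps group 1 from each hit.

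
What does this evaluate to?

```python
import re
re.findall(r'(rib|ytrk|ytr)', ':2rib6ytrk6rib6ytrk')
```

['rib', 'ytrk', 'rib', 'ytrk']

`|` is ordered: at each position the engine commits to the first alternative that works.
`findall` collects group 1 from each match (4 total).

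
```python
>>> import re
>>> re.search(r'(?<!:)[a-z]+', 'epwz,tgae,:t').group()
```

Because the assertion is negative and zero-width, positions next to the forbidden text are skipped.
`re.search` tries every starting position until one works.
The match spans [0:4] → 'epwz'.

'epwz'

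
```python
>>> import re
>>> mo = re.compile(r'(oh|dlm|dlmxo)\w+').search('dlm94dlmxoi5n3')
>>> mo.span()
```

`re.search` tries every starting position until one works.
The match spans [0:14] → 'dlm94dlmxoi5n3'.
Captured: group 1 = 'dlm'.

(0, 14)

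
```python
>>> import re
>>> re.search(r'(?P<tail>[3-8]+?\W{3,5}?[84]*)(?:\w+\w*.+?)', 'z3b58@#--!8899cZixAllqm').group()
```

This matches one or more of a character in [3-8] (lazy), then 3 to 5 of a non-word character (lazy), then zero or more of one of [84] (captured as 'tail'); then one or more of a word character, then zero or more of a word character, then one or more of any character (lazy) (non-capturing group).
`re.search` tries every starting position until one works.
The match spans [3:23] → '58@#--!8899cZixAllqm'.
Captured: group 1 = '58@#--!88'.

'58@#--!8899cZixAllqm'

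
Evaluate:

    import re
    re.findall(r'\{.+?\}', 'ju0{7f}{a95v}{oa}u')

With the lazy modifier that quantifier settles for the fewest repetitions that let the rest of the pattern succeed (the atoms after it are unaffected and can still be greedy).
Scanning left to right: at [3:7] → '{7f}'; at [7:13] → '{a95v}'; at [13:17] → '{oa}'.
Since nothing is captured, `findall` lists the 3 matched substrings directly.

['{7f}', '{a95v}', '{oa}']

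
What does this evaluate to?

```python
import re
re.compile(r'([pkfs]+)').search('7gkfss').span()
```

(2, 6)

The pattern matches one or more of one of [pkfs] (captured).
The match spans [2:6] → 'kfss'.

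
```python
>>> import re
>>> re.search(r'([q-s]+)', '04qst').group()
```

The match spans [2:4] → 'qs'.

'qs'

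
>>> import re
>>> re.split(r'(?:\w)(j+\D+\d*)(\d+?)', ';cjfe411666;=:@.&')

[';', 'jfe41166', '6', ';=:@.&']

Pattern: a word character (non-capturing group); then one or more of a literal 'j', then one or more of a non-digit, then zero or more of a digit (captured); then one or more of a digit (lazy) (captured).
Matches to split on: at [1:11] → 'cjfe411666'.
The group in the pattern means `split` returns the separators' captures alongside the pieces.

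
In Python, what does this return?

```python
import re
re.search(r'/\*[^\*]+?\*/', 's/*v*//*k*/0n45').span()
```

The match spans [1:6] → '/*v*/'.

(1, 6)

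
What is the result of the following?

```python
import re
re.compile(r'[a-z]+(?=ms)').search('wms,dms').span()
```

The `(?=…)`/`(?<=…)` assertion just peeks at neighbouring text; it doesn't advance the match position.
`search` walks the string left to right and returns the first match it finds.
The match spans [0:1] → 'w'.

(0, 1)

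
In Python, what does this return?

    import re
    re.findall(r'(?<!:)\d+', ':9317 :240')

The negative lookahead/lookbehind blocks any match where the forbidden context is present.
Walking the string: at [2:5] → '317'; at [8:10] → '40'.
With no groups in the pattern, `findall` gives back each whole match — 2 here.

['317', '40']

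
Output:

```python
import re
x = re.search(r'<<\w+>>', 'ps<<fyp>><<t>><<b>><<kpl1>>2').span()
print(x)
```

(2, 9)

`re.search` scans for the first position where the pattern succeeds.
The match spans [2:9] → '<<fyp>>'.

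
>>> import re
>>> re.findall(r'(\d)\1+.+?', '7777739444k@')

['7', '4']

The backreference `\1` re-matches whatever the first group consumed, character for character.
Because there's exactly one group, `findall` drops the full match and keeps group 1 from each hit.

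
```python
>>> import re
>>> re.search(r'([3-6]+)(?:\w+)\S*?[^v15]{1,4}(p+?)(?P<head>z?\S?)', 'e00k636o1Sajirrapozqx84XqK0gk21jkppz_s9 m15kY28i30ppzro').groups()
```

('636', 'p', 'z_')

The match spans [4:37] → '636o1Sajirrapozqx84XqK0gk21jkppz_'.
Captured: group 1 = '636', group 2 = 'p', group 3 = 'z_'.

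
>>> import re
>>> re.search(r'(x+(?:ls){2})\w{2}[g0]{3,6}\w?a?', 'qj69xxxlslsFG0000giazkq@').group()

Pattern: one or more of a literal 'x', then the literal 'ls' repeated 2 times (captured); then exactly 2 of a word character, then 3 to 6 of one of [g0]; then optionally a word character, then optionally the literal 'a'.
`re.search` scans for the first position where the pattern succeeds.
The match spans [4:20] → 'xxxlslsFG0000gia'.
Captured: group 1 = 'xxxlsls'.

'xxxlslsFG0000gia'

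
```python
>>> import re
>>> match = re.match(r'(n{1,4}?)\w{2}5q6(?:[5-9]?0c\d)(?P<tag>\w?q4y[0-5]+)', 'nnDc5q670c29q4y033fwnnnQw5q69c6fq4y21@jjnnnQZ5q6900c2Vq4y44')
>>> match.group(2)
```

Pattern: 1 to 4 of a literal 'n' (lazy) (captured); then exactly 2 of a word character, then the literal '5q6'; then optionally a character in [5-9], then the literal '0c', then a digit (non-capturing group); then optionally a word character, then the literal 'q4y', then one or more of a character in [0-5] (captured as 'tag').
`match` is anchored at position 0; if the pattern doesn't fit there, it returns None.
The match spans [0:18] → 'nnDc5q670c29q4y033'.
Captured: group 1 = 'nn', group 2 = '9q4y033'.

'9q4y033'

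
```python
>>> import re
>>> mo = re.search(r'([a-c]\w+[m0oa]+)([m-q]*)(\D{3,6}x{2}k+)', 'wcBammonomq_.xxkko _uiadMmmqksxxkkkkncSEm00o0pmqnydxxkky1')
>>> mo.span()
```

This matches a character in [a-c], then one or more of a word character, then one or more of one of [m0oa] (captured); then zero or more of a character in [m-q] (captured); then 3 to 6 of a non-digit, then exactly 2 of the literal 'x', then one or more of a literal 'k' (captured).
Unlike `match`, `search` isn't anchored — it looks for the pattern anywhere in the string.
The match spans [1:17] → 'cBammonomq_.xxkk'.
Captured: group 1 = 'cBammonom', group 2 = '', group 3 = 'q_.xxkk'.

(1, 17)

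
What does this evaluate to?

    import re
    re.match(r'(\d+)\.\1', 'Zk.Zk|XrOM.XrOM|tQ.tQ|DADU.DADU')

`re.match` only tries the pattern at the start of the string.
Here the pattern fails at index 0, so the call returns None.

None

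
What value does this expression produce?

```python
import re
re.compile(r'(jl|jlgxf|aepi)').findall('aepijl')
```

['aepi', 'jl']

One capturing group, so `findall` returns just the captured substring from each match — 2 in all.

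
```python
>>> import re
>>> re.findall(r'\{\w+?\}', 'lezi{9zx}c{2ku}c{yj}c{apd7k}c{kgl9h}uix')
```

`findall` yields the raw match text (5 of them) because the pattern has no groups.

['{9zx}', '{2ku}', '{yj}', '{apd7k}', '{kgl9h}']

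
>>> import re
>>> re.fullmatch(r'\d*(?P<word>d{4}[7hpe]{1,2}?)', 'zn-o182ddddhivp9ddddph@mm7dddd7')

None

Pattern: zero or more of a digit; then exactly 4 of a literal 'd', then 1 to 2 of one of [7hpe] (lazy) (captured as 'word').
`fullmatch` succeeds only if the pattern covers the string from start to end.
Here there's no way to consume every character, so the call returns None.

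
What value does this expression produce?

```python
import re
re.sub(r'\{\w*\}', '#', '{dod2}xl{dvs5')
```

'#xl{dvs5'

Matches: at [0:6] → '{dod2}'.
`sub` substitutes '#' at each match site.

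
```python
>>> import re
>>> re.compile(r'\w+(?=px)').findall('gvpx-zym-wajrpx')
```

The positive lookaround only admits positions where the adjacent text matches; those characters stay outside the span.
With no groups in the pattern, `findall` gives back each whole match — 2 here.

['gv', 'wajr']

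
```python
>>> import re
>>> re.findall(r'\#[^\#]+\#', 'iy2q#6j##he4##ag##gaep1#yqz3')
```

Scanning left to right: at [4:8] → '#6j#'; at [8:13] → '#he4#'; at [13:17] → '#ag#'; at [17:24] → '#gaep1#'.
Since nothing is captured, `findall` lists the 4 matched substrings directly.

['#6j#', '#he4#', '#ag#', '#gaep1#']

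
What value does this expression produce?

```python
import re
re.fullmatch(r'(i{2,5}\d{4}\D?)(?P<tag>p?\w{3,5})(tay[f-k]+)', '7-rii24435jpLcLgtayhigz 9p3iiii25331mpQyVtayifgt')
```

None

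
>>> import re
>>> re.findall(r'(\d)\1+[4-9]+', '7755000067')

A backreference is literal: `\1` must see the identical characters the first group matched.
Matches: at [0:4] match '7755', group 1 = '7'; at [4:10] match '000067', group 1 = '0'.
Because there's exactly one group, `findall` drops the full match and keeps group 1 from each hit.

['7', '0']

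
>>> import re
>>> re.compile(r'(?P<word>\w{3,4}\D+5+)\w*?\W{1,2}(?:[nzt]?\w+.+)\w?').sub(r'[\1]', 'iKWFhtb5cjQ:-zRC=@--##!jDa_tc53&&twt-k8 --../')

'[iKWFhtb5]'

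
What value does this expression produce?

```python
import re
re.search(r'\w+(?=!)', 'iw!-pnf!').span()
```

(0, 2)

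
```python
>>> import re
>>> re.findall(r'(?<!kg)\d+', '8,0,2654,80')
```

['8', '0', '2654', '80']

`(?!…)`/`(?<!…)` only lets a position through if the neighbouring text does NOT match; no characters are consumed.
Walking the string: at [0:1] → '8'; at [2:3] → '0'; at [4:8] → '2654'; at [9:11] → '80'.
`findall` yields the raw match text (4 of them) because the pattern has no groups.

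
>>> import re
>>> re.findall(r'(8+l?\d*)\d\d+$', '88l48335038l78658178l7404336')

['8l74043']

The pattern matches one or more of the literal '8', then optionally the literal 'l', then zero or more of a digit (captured); then a digit; then one or more of a digit; then anchored at the end.
Walking the string: at [19:28] match '8l7404336', group 1 = '8l74043'.
`findall` collects group 1 from the one match (1 total).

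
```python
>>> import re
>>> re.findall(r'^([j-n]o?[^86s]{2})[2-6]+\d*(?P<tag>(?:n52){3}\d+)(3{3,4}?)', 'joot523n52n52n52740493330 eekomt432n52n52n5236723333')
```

The pattern matches anchored at the start of the string; then a character in [j-n], then optionally a literal 'o', then exactly 2 of any character except [86s] (captured); then one or more of a character in [2-6], then zero or more of a digit; then the literal 'n52' repeated 3 times, then one or more of a digit (captured as 'tag'); then 3 to 4 of a literal '3' (lazy) (captured).
Matches: at [0:24] match 'joot523n52n52n5274049333', groups = ('joot', 'n52n52n5274049', '333').
With 3 capturing groups, `findall` returns a 3-tuple per match.

[('joot', 'n52n52n5274049', '333')]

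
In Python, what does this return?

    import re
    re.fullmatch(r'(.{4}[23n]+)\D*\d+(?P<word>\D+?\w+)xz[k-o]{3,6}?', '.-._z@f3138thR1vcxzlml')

This matches exactly 4 of any character, then one or more of one of [23n] (captured); then zero or more of a non-digit, then one or more of a digit; then one or more of a non-digit (lazy), then one or more of a word character (captured as 'word'); then the literal 'xz', then 3 to 6 of a character in [k-o] (lazy).
`fullmatch` succeeds only if the pattern covers the string from start to end.
Here the string isn't matched end-to-end, so the call returns None.

None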